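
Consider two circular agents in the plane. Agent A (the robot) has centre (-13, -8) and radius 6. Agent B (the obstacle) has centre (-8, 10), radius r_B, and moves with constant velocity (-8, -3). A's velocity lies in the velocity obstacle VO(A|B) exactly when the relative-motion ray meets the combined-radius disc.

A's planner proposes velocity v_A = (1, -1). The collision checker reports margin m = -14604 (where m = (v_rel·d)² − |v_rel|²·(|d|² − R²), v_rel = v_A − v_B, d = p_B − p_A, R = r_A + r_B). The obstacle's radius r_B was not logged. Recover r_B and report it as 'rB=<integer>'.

m = -14604
d = (5, 18);  v_rel = (9, 2),  |v_rel|² = 85
v_rel×d = (9)·(18) − (2)·(5) = 152
since m = R²·85 − 152²:  R² = (23104 + -14604) / 85 = 100
R = √100 = 10  ⇒  r_B = 10 − 6 = 4

rB=4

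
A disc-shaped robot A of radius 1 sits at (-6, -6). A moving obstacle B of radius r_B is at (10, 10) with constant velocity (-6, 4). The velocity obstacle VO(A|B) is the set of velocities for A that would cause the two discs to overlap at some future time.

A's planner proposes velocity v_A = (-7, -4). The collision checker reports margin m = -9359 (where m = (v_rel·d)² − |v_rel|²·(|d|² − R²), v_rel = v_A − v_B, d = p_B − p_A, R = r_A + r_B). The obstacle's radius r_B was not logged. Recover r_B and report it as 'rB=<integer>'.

m = -9359
d = (16, 16);  v_rel = (-1, -8),  |v_rel|² = 65
v_rel×d = (-1)·(16) − (-8)·(16) = 112
since m = R²·65 − 112²:  R² = (12544 + -9359) / 65 = 49
R = √49 = 7  ⇒  r_B = 7 − 1 = 6

rB=6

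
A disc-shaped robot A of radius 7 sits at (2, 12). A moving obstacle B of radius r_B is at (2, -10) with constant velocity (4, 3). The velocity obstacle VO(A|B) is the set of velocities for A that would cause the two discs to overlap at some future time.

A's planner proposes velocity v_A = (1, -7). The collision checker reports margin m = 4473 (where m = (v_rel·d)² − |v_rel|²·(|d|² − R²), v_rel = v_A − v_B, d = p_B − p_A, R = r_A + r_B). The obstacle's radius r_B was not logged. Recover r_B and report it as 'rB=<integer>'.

m = 4473
d = (0, -22);  v_rel = (-3, -10),  |v_rel|² = 109
v_rel×d = (-3)·(-22) − (-10)·(0) = 66
since m = R²·109 − 66²:  R² = (4356 + 4473) / 109 = 81
R = √81 = 9  ⇒  r_B = 9 − 7 = 2

rB=2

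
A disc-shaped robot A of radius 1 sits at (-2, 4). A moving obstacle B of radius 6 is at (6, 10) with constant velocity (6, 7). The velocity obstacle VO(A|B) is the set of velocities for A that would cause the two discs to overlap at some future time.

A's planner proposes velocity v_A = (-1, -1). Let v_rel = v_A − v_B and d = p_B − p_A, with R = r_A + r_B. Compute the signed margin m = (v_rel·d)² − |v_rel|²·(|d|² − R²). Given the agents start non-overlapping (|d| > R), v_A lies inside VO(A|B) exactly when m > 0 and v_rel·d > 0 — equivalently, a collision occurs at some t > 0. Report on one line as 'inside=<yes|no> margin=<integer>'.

d = (8, 6),  |d|² = 100;  R = 1+6 = 7,  c = 100−7² = 51
v_rel = (-7, -8),  |v_rel|² = 113;  v_rel·d = (-7)·(8) + (-8)·(6) = -104
113·t² + 208·t + 51 = 0  ⇒  m = (-104)² − 113·51 = 5053
m = 5053 > 0,  v_rel·d = -104 < 0  ⇒  outside

inside=no margin=5053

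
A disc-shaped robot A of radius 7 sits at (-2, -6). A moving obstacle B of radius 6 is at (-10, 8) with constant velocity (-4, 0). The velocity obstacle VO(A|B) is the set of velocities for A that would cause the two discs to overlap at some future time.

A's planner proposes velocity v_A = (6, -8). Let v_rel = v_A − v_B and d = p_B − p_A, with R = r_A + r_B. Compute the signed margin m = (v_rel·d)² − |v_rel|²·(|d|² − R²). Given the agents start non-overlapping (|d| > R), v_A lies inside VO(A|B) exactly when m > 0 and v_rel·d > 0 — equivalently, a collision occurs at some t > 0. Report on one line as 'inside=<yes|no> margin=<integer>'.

d = (-8, 14),  |d|² = 260;  R = 7+6 = 13,  c = 260−13² = 91
v_rel = (10, -8),  |v_rel|² = 164;  v_rel·d = (10)·(-8) + (-8)·(14) = -192
164·t² + 384·t + 91 = 0  ⇒  m = (-192)² − 164·91 = 21940
m = 21940 > 0,  v_rel·d = -192 < 0  ⇒  outside

inside=no margin=21940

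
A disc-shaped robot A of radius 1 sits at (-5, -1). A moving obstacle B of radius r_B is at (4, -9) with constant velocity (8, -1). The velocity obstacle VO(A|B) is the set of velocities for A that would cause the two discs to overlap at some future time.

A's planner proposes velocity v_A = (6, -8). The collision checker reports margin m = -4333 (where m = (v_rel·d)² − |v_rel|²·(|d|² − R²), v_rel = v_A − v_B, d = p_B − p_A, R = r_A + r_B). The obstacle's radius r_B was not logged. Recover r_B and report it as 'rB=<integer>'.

m = -4333
d = (9, -8);  v_rel = (-2, -7),  |v_rel|² = 53
v_rel×d = (-2)·(-8) − (-7)·(9) = 79
since m = R²·53 − 79²:  R² = (6241 + -4333) / 53 = 36
R = √36 = 6  ⇒  r_B = 6 − 1 = 5

rB=5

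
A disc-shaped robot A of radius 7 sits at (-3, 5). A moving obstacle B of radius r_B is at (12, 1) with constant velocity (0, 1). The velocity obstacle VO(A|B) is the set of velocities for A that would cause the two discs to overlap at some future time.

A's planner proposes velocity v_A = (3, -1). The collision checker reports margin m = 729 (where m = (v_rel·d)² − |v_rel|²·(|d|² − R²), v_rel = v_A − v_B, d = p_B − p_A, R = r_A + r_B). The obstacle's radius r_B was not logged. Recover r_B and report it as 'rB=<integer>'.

m = 729
d = (15, -4);  v_rel = (3, -2),  |v_rel|² = 13
v_rel×d = (3)·(-4) − (-2)·(15) = 18
since m = R²·13 − 18²:  R² = (324 + 729) / 13 = 81
R = √81 = 9  ⇒  r_B = 9 − 7 = 2

rB=2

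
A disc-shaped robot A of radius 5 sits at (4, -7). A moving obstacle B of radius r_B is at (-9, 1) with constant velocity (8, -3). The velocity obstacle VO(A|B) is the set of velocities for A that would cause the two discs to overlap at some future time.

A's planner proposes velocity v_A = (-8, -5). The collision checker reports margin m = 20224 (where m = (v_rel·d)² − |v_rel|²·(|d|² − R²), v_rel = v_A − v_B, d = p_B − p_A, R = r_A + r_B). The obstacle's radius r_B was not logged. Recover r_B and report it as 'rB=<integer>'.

m = 20224
d = (-13, 8);  v_rel = (-16, -2),  |v_rel|² = 260
v_rel×d = (-16)·(8) − (-2)·(-13) = -154
since m = R²·260 − (-154)²:  R² = (23716 + 20224) / 260 = 169
R = √169 = 13  ⇒  r_B = 13 − 5 = 8

rB=8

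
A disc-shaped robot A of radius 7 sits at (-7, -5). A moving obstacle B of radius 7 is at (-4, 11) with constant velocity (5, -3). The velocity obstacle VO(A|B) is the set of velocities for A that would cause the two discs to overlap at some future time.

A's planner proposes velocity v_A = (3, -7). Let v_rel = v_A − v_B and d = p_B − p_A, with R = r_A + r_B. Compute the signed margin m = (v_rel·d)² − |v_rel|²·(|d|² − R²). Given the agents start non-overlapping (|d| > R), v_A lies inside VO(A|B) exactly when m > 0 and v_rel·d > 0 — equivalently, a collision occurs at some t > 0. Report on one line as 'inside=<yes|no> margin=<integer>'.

d = (3, 16),  |d|² = 265;  R = 7+7 = 14,  c = 265−14² = 69
v_rel = (-2, -4),  |v_rel|² = 20;  v_rel·d = (-2)·(3) + (-4)·(16) = -70
20·t² + 140·t + 69 = 0  ⇒  m = (-70)² − 20·69 = 3520
m = 3520 > 0,  v_rel·d = -70 < 0  ⇒  outside

inside=no margin=3520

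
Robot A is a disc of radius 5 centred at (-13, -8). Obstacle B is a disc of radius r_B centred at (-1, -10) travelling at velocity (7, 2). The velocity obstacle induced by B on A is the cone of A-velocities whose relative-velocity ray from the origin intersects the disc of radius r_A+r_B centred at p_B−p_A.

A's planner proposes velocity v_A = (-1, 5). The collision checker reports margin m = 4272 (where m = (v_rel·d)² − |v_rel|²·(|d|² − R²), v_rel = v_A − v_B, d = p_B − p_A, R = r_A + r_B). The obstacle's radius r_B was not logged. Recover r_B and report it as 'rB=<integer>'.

m = 4272
d = (12, -2);  v_rel = (-8, 3),  |v_rel|² = 73
v_rel×d = (-8)·(-2) − (3)·(12) = -20
since m = R²·73 − (-20)²:  R² = (400 + 4272) / 73 = 64
R = √64 = 8  ⇒  r_B = 8 − 5 = 3

rB=3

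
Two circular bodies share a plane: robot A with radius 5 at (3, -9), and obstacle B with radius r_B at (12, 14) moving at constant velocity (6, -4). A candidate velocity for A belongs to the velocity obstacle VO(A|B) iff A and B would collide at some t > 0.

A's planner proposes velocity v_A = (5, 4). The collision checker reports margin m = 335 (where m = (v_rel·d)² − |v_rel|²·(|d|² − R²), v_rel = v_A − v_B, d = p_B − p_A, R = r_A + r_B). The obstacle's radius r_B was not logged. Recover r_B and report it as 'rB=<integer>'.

m = 335
d = (9, 23);  v_rel = (-1, 8),  |v_rel|² = 65
v_rel×d = (-1)·(23) − (8)·(9) = -95
since m = R²·65 − (-95)²:  R² = (9025 + 335) / 65 = 144
R = √144 = 12  ⇒  r_B = 12 − 5 = 7

rB=7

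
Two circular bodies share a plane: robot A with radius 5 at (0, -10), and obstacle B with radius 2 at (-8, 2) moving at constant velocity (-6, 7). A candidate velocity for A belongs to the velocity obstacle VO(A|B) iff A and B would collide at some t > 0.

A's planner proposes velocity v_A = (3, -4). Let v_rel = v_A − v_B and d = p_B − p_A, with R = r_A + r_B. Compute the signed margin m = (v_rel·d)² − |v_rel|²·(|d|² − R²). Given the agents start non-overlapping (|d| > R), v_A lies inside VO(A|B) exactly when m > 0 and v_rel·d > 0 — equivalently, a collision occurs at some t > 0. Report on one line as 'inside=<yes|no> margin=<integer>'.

d = (-8, 12),  |d|² = 208;  R = 5+2 = 7,  c = 208−7² = 159
v_rel = (9, -11),  |v_rel|² = 202;  v_rel·d = (9)·(-8) + (-11)·(12) = -204
202·t² + 408·t + 159 = 0  ⇒  m = (-204)² − 202·159 = 9498
m = 9498 > 0,  v_rel·d = -204 < 0  ⇒  outside

inside=no margin=9498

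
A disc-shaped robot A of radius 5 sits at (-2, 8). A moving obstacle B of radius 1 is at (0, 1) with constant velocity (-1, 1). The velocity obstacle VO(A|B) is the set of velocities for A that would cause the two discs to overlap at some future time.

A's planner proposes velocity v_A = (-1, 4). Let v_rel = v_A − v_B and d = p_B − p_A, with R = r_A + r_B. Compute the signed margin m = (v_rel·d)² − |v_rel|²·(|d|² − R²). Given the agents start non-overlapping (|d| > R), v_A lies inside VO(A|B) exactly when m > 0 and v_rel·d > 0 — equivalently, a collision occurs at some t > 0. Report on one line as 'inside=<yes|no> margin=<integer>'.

d = (2, -7),  |d|² = 53;  R = 5+1 = 6,  c = 53−6² = 17
v_rel = (0, 3),  |v_rel|² = 9;  v_rel·d = (0)·(2) + (3)·(-7) = -21
9·t² + 42·t + 17 = 0  ⇒  m = (-21)² − 9·17 = 288
m = 288 > 0,  v_rel·d = -21 < 0  ⇒  outside

inside=no margin=288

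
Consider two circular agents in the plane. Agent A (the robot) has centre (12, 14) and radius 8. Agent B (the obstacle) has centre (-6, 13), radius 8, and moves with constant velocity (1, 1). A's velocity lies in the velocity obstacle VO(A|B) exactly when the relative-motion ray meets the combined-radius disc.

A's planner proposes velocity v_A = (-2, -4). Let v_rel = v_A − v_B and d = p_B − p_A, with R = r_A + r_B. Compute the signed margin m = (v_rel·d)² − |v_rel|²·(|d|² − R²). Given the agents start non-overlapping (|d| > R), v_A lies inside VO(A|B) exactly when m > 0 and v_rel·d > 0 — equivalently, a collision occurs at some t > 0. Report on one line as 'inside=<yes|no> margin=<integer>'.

d = (-18, -1),  |d|² = 325;  R = 8+8 = 16,  c = 325−16² = 69
v_rel = (-3, -5),  |v_rel|² = 34;  v_rel·d = (-3)·(-18) + (-5)·(-1) = 59
34·t² − 118·t + 69 = 0  ⇒  m = 59² − 34·69 = 1135
m = 1135 > 0,  v_rel·d = 59 > 0  ⇒  inside

inside=yes margin=1135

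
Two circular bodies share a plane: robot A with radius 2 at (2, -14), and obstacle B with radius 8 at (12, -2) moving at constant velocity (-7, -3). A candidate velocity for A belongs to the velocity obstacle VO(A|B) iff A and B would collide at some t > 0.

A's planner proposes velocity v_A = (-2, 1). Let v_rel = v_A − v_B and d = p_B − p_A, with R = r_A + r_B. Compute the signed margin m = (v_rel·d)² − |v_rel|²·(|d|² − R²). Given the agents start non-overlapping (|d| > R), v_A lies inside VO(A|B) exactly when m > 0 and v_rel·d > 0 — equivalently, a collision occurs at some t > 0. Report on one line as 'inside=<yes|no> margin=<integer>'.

d = (10, 12),  |d|² = 244;  R = 2+8 = 10,  c = 244−10² = 144
v_rel = (5, 4),  |v_rel|² = 41;  v_rel·d = (5)·(10) + (4)·(12) = 98
41·t² − 196·t + 144 = 0  ⇒  m = 98² − 41·144 = 3700
m = 3700 > 0,  v_rel·d = 98 > 0  ⇒  inside

inside=yes margin=3700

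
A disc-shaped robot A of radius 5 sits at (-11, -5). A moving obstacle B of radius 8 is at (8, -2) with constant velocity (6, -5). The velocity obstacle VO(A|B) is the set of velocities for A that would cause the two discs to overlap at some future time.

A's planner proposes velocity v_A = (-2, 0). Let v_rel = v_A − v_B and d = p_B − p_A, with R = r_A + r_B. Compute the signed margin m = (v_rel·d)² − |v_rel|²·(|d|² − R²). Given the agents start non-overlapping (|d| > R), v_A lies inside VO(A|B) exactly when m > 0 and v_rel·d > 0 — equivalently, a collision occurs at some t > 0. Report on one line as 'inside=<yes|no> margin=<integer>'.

d = (19, 3),  |d|² = 370;  R = 5+8 = 13,  c = 370−13² = 201
v_rel = (-8, 5),  |v_rel|² = 89;  v_rel·d = (-8)·(19) + (5)·(3) = -137
89·t² + 274·t + 201 = 0  ⇒  m = (-137)² − 89·201 = 880
m = 880 > 0,  v_rel·d = -137 < 0  ⇒  outside

inside=no margin=880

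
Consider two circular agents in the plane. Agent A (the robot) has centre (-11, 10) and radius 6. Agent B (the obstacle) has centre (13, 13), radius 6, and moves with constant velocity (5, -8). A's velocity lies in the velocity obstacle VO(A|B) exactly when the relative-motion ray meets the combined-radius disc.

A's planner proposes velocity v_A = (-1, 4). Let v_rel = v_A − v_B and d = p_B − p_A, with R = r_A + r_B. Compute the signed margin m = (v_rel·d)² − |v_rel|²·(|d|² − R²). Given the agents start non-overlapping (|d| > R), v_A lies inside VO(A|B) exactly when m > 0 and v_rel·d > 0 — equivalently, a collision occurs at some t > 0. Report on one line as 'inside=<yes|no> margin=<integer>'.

d = (24, 3),  |d|² = 585;  R = 6+6 = 12,  c = 585−12² = 441
v_rel = (-6, 12),  |v_rel|² = 180;  v_rel·d = (-6)·(24) + (12)·(3) = -108
180·t² + 216·t + 441 = 0  ⇒  m = (-108)² − 180·441 = -67716
m = -67716 < 0,  v_rel·d = -108 < 0  ⇒  outside

inside=no margin=-67716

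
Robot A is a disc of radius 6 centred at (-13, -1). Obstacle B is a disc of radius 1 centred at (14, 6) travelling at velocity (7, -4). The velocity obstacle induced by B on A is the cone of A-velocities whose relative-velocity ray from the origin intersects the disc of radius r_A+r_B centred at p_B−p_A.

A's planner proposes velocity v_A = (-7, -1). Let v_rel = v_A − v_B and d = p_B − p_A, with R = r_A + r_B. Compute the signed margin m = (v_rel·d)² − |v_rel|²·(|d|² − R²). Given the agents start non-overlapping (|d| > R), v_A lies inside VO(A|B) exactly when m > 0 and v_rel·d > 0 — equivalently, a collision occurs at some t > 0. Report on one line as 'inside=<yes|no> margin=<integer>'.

d = (27, 7),  |d|² = 778;  R = 6+1 = 7,  c = 778−7² = 729
v_rel = (-14, 3),  |v_rel|² = 205;  v_rel·d = (-14)·(27) + (3)·(7) = -357
205·t² + 714·t + 729 = 0  ⇒  m = (-357)² − 205·729 = -21996
m = -21996 < 0,  v_rel·d = -357 < 0  ⇒  outside

inside=no margin=-21996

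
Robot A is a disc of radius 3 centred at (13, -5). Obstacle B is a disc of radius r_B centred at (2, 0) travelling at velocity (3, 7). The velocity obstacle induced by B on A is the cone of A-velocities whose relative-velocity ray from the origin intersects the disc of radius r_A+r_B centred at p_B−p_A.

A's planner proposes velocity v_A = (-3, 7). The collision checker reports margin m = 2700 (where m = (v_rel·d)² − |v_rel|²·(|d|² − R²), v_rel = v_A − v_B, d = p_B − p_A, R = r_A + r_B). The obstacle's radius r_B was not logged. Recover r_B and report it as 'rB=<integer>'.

m = 2700
d = (-11, 5);  v_rel = (-6, 0),  |v_rel|² = 36
v_rel×d = (-6)·(5) − (0)·(-11) = -30
since m = R²·36 − (-30)²:  R² = (900 + 2700) / 36 = 100
R = √100 = 10  ⇒  r_B = 10 − 3 = 7

rB=7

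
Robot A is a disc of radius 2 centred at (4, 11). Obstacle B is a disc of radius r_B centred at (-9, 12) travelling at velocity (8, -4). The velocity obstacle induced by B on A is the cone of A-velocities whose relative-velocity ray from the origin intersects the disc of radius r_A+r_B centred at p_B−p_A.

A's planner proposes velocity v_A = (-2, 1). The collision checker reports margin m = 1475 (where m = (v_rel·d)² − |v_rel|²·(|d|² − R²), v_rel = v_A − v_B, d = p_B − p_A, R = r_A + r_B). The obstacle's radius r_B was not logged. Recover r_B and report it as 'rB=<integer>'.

m = 1475
d = (-13, 1);  v_rel = (-10, 5),  |v_rel|² = 125
v_rel×d = (-10)·(1) − (5)·(-13) = 55
since m = R²·125 − 55²:  R² = (3025 + 1475) / 125 = 36
R = √36 = 6  ⇒  r_B = 6 − 2 = 4

rB=4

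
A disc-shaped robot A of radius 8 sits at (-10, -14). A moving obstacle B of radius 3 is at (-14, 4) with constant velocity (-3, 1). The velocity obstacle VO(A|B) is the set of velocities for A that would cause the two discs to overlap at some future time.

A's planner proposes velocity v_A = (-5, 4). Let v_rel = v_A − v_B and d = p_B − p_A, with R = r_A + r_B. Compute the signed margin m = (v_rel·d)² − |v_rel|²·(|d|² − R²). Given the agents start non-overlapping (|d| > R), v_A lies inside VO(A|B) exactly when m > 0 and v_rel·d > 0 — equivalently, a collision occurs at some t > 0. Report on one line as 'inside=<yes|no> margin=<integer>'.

d = (-4, 18),  |d|² = 340;  R = 8+3 = 11,  c = 340−11² = 219
v_rel = (-2, 3),  |v_rel|² = 13;  v_rel·d = (-2)·(-4) + (3)·(18) = 62
13·t² − 124·t + 219 = 0  ⇒  m = 62² − 13·219 = 997
m = 997 > 0,  v_rel·d = 62 > 0  ⇒  inside

inside=yes margin=997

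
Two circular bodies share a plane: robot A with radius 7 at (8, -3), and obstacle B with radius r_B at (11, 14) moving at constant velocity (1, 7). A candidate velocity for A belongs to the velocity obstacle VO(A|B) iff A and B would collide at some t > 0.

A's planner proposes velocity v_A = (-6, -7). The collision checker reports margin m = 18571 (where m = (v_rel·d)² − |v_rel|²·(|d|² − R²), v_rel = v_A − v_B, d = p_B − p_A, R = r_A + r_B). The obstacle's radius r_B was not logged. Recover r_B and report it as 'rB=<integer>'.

m = 18571
d = (3, 17);  v_rel = (-7, -14),  |v_rel|² = 245
v_rel×d = (-7)·(17) − (-14)·(3) = -77
since m = R²·245 − (-77)²:  R² = (5929 + 18571) / 245 = 100
R = √100 = 10  ⇒  r_B = 10 − 7 = 3

rB=3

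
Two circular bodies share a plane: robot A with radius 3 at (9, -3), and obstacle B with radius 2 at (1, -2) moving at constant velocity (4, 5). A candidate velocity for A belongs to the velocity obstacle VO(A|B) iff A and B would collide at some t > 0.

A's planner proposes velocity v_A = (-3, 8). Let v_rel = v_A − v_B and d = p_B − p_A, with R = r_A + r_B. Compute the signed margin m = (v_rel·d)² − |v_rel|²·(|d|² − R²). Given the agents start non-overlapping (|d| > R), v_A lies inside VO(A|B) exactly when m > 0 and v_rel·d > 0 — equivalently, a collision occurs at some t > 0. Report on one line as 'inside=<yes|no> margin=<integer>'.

d = (-8, 1),  |d|² = 65;  R = 3+2 = 5,  c = 65−5² = 40
v_rel = (-7, 3),  |v_rel|² = 58;  v_rel·d = (-7)·(-8) + (3)·(1) = 59
58·t² − 118·t + 40 = 0  ⇒  m = 59² − 58·40 = 1161
m = 1161 > 0,  v_rel·d = 59 > 0  ⇒  inside

inside=yes margin=1161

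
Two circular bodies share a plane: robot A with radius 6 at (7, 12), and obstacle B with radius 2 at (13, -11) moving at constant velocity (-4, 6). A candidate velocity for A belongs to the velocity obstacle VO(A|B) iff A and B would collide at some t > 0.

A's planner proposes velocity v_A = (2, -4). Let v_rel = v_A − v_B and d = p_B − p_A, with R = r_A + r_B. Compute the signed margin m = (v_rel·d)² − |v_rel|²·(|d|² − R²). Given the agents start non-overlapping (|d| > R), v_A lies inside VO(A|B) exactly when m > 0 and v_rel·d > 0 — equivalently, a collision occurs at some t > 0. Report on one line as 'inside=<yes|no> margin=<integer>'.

d = (6, -23),  |d|² = 565;  R = 6+2 = 8,  c = 565−8² = 501
v_rel = (6, -10),  |v_rel|² = 136;  v_rel·d = (6)·(6) + (-10)·(-23) = 266
136·t² − 532·t + 501 = 0  ⇒  m = 266² − 136·501 = 2620
m = 2620 > 0,  v_rel·d = 266 > 0  ⇒  inside

inside=yes margin=2620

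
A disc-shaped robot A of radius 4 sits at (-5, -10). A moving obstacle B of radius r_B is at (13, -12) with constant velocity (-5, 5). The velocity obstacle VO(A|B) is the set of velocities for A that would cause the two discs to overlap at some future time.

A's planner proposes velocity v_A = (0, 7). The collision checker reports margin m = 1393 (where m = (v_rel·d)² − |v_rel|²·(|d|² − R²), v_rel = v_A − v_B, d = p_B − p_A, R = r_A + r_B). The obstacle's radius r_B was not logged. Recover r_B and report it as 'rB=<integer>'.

m = 1393
d = (18, -2);  v_rel = (5, 2),  |v_rel|² = 29
v_rel×d = (5)·(-2) − (2)·(18) = -46
since m = R²·29 − (-46)²:  R² = (2116 + 1393) / 29 = 121
R = √121 = 11  ⇒  r_B = 11 − 4 = 7

rB=7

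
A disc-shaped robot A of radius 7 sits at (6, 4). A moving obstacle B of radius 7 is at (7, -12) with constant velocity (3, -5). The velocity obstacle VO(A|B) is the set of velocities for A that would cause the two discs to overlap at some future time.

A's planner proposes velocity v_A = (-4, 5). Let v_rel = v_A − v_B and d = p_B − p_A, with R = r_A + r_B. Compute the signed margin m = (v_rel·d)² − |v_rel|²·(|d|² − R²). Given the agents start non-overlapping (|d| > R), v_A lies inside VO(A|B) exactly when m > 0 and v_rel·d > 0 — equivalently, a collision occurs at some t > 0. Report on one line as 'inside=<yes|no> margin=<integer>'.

d = (1, -16),  |d|² = 257;  R = 7+7 = 14,  c = 257−14² = 61
v_rel = (-7, 10),  |v_rel|² = 149;  v_rel·d = (-7)·(1) + (10)·(-16) = -167
149·t² + 334·t + 61 = 0  ⇒  m = (-167)² − 149·61 = 18800
m = 18800 > 0,  v_rel·d = -167 < 0  ⇒  outside

inside=no margin=18800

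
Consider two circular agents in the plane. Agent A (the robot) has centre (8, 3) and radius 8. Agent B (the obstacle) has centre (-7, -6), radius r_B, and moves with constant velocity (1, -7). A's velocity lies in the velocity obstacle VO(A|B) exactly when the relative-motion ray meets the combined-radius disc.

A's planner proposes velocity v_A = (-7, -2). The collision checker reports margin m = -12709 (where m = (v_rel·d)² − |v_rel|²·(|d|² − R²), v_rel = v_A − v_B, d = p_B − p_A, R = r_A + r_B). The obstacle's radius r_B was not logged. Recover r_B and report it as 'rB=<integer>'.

m = -12709
d = (-15, -9);  v_rel = (-8, 5),  |v_rel|² = 89
v_rel×d = (-8)·(-9) − (5)·(-15) = 147
since m = R²·89 − 147²:  R² = (21609 + -12709) / 89 = 100
R = √100 = 10  ⇒  r_B = 10 − 8 = 2

rB=2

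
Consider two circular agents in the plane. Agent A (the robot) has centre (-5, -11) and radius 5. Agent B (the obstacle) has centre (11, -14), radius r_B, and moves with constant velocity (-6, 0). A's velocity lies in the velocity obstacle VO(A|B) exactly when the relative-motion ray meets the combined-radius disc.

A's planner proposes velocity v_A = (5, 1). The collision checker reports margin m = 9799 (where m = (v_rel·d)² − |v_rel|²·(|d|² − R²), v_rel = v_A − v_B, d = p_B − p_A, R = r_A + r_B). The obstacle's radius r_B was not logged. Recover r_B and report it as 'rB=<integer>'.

m = 9799
d = (16, -3);  v_rel = (11, 1),  |v_rel|² = 122
v_rel×d = (11)·(-3) − (1)·(16) = -49
since m = R²·122 − (-49)²:  R² = (2401 + 9799) / 122 = 100
R = √100 = 10  ⇒  r_B = 10 − 5 = 5

rB=5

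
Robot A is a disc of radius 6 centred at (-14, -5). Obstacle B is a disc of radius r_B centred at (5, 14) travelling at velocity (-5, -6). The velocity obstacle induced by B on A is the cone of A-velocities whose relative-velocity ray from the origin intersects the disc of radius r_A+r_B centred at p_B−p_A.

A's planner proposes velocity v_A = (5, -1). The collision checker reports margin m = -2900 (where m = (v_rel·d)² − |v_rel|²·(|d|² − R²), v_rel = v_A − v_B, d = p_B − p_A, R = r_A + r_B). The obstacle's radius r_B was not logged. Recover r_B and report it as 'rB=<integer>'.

m = -2900
d = (19, 19);  v_rel = (10, 5),  |v_rel|² = 125
v_rel×d = (10)·(19) − (5)·(19) = 95
since m = R²·125 − 95²:  R² = (9025 + -2900) / 125 = 49
R = √49 = 7  ⇒  r_B = 7 − 6 = 1

rB=1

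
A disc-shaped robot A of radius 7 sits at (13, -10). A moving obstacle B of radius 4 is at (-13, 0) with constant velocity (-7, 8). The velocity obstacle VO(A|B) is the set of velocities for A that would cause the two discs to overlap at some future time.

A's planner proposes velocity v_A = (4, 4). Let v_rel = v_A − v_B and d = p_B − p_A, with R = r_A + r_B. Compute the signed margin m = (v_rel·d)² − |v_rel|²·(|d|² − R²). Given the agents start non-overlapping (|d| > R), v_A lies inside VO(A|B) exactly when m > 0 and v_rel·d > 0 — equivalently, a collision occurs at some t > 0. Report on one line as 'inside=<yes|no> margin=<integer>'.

d = (-26, 10),  |d|² = 776;  R = 7+4 = 11,  c = 776−11² = 655
v_rel = (11, -4),  |v_rel|² = 137;  v_rel·d = (11)·(-26) + (-4)·(10) = -326
137·t² + 652·t + 655 = 0  ⇒  m = (-326)² − 137·655 = 16541
m = 16541 > 0,  v_rel·d = -326 < 0  ⇒  outside

inside=no margin=16541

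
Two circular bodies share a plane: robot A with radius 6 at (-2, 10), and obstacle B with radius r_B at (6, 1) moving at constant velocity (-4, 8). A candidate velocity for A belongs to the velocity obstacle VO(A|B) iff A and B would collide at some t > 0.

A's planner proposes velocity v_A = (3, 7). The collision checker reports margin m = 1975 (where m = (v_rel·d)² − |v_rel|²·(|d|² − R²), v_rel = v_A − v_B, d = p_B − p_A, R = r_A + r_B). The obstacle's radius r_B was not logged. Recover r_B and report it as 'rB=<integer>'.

m = 1975
d = (8, -9);  v_rel = (7, -1),  |v_rel|² = 50
v_rel×d = (7)·(-9) − (-1)·(8) = -55
since m = R²·50 − (-55)²:  R² = (3025 + 1975) / 50 = 100
R = √100 = 10  ⇒  r_B = 10 − 6 = 4

rB=4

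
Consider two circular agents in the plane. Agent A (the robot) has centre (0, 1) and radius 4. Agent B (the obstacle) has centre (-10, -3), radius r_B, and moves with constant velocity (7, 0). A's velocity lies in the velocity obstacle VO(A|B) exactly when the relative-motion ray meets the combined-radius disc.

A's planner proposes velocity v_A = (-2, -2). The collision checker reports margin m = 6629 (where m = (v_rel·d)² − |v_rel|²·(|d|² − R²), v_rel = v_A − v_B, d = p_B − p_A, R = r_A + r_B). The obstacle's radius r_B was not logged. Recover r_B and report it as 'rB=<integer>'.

m = 6629
d = (-10, -4);  v_rel = (-9, -2),  |v_rel|² = 85
v_rel×d = (-9)·(-4) − (-2)·(-10) = 16
since m = R²·85 − 16²:  R² = (256 + 6629) / 85 = 81
R = √81 = 9  ⇒  r_B = 9 − 4 = 5

rB=5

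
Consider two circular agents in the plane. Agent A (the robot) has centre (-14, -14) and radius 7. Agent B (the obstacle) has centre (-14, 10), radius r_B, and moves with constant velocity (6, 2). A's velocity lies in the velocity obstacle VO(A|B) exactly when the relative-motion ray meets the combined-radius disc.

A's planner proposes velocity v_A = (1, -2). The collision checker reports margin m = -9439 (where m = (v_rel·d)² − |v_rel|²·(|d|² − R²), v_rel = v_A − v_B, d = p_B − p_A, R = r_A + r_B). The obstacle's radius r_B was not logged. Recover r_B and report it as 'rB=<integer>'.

m = -9439
d = (0, 24);  v_rel = (-5, -4),  |v_rel|² = 41
v_rel×d = (-5)·(24) − (-4)·(0) = -120
since m = R²·41 − (-120)²:  R² = (14400 + -9439) / 41 = 121
R = √121 = 11  ⇒  r_B = 11 − 7 = 4

rB=4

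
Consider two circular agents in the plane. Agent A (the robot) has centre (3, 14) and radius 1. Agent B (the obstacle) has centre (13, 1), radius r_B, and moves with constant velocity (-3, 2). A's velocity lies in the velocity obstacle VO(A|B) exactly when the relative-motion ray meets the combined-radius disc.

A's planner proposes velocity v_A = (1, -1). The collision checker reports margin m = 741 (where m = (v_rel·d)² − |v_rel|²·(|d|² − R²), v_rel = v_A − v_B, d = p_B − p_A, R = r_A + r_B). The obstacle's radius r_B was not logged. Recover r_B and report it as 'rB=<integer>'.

m = 741
d = (10, -13);  v_rel = (4, -3),  |v_rel|² = 25
v_rel×d = (4)·(-13) − (-3)·(10) = -22
since m = R²·25 − (-22)²:  R² = (484 + 741) / 25 = 49
R = √49 = 7  ⇒  r_B = 7 − 1 = 6

rB=6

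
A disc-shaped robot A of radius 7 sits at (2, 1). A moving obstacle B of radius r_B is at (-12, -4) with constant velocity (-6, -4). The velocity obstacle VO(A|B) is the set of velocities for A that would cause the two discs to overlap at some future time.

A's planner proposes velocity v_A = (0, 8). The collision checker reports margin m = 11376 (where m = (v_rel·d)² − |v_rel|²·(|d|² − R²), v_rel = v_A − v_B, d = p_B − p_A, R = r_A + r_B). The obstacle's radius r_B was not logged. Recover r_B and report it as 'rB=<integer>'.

m = 11376
d = (-14, -5);  v_rel = (6, 12),  |v_rel|² = 180
v_rel×d = (6)·(-5) − (12)·(-14) = 138
since m = R²·180 − 138²:  R² = (19044 + 11376) / 180 = 169
R = √169 = 13  ⇒  r_B = 13 − 7 = 6

rB=6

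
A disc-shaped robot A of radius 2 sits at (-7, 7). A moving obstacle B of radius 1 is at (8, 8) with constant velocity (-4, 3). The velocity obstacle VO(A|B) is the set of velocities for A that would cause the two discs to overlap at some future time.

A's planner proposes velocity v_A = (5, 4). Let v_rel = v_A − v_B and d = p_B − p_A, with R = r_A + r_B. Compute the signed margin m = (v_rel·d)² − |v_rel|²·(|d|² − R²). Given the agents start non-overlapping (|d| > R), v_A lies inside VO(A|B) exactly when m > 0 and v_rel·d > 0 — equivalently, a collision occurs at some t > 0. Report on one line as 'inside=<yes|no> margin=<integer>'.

d = (15, 1),  |d|² = 226;  R = 2+1 = 3,  c = 226−3² = 217
v_rel = (9, 1),  |v_rel|² = 82;  v_rel·d = (9)·(15) + (1)·(1) = 136
82·t² − 272·t + 217 = 0  ⇒  m = 136² − 82·217 = 702
m = 702 > 0,  v_rel·d = 136 > 0  ⇒  inside

inside=yes margin=702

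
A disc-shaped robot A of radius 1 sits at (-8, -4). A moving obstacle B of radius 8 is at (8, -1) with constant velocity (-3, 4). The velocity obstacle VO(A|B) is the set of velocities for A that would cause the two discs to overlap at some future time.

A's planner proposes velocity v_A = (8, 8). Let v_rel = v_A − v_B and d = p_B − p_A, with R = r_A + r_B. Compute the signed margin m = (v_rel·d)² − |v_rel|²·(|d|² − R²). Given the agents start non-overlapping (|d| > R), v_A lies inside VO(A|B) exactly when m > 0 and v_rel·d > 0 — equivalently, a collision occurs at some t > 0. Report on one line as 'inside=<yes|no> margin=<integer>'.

d = (16, 3),  |d|² = 265;  R = 1+8 = 9,  c = 265−9² = 184
v_rel = (11, 4),  |v_rel|² = 137;  v_rel·d = (11)·(16) + (4)·(3) = 188
137·t² − 376·t + 184 = 0  ⇒  m = 188² − 137·184 = 10136
m = 10136 > 0,  v_rel·d = 188 > 0  ⇒  inside

inside=yes margin=10136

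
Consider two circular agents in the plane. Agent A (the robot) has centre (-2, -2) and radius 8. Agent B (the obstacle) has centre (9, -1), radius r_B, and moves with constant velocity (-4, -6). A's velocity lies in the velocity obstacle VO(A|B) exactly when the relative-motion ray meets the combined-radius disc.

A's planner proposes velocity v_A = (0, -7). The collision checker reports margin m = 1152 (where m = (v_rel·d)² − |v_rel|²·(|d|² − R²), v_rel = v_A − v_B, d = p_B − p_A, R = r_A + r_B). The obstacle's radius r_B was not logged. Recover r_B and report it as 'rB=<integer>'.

m = 1152
d = (11, 1);  v_rel = (4, -1),  |v_rel|² = 17
v_rel×d = (4)·(1) − (-1)·(11) = 15
since m = R²·17 − 15²:  R² = (225 + 1152) / 17 = 81
R = √81 = 9  ⇒  r_B = 9 − 8 = 1

rB=1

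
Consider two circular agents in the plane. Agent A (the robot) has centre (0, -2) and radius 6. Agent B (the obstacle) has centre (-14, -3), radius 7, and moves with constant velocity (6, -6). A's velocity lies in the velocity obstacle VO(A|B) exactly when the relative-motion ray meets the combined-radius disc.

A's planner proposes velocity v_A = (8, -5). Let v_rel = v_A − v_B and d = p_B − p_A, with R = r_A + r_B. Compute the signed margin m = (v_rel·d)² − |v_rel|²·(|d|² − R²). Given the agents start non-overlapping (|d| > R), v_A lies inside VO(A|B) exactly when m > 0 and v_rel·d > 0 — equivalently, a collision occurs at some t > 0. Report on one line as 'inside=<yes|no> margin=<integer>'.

d = (-14, -1),  |d|² = 197;  R = 6+7 = 13,  c = 197−13² = 28
v_rel = (2, 1),  |v_rel|² = 5;  v_rel·d = (2)·(-14) + (1)·(-1) = -29
5·t² + 58·t + 28 = 0  ⇒  m = (-29)² − 5·28 = 701
m = 701 > 0,  v_rel·d = -29 < 0  ⇒  outside

inside=no margin=701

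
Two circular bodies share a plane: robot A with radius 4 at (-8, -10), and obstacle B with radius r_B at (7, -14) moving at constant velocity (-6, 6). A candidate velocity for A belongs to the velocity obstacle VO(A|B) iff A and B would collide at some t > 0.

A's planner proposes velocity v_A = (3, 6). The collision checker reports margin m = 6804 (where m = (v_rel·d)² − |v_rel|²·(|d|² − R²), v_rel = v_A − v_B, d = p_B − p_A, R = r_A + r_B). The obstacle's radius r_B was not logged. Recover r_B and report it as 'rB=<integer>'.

m = 6804
d = (15, -4);  v_rel = (9, 0),  |v_rel|² = 81
v_rel×d = (9)·(-4) − (0)·(15) = -36
since m = R²·81 − (-36)²:  R² = (1296 + 6804) / 81 = 100
R = √100 = 10  ⇒  r_B = 10 − 4 = 6

rB=6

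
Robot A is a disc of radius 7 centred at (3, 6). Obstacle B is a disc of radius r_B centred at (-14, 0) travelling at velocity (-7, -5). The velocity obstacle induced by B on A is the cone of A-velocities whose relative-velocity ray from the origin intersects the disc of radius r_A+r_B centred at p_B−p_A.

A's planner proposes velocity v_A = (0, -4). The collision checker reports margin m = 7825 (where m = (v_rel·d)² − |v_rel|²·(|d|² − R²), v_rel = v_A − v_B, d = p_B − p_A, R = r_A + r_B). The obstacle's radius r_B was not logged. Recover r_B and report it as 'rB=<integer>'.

m = 7825
d = (-17, -6);  v_rel = (7, 1),  |v_rel|² = 50
v_rel×d = (7)·(-6) − (1)·(-17) = -25
since m = R²·50 − (-25)²:  R² = (625 + 7825) / 50 = 169
R = √169 = 13  ⇒  r_B = 13 − 7 = 6

rB=6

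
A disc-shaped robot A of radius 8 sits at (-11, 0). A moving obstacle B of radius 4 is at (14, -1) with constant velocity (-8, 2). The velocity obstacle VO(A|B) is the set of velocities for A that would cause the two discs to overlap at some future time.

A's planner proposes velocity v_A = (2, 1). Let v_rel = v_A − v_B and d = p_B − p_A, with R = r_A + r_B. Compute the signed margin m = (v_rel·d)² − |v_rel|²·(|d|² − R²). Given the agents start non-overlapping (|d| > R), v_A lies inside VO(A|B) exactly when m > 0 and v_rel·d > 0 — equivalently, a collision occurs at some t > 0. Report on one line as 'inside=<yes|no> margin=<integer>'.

d = (25, -1),  |d|² = 626;  R = 8+4 = 12,  c = 626−12² = 482
v_rel = (10, -1),  |v_rel|² = 101;  v_rel·d = (10)·(25) + (-1)·(-1) = 251
101·t² − 502·t + 482 = 0  ⇒  m = 251² − 101·482 = 14319
m = 14319 > 0,  v_rel·d = 251 > 0  ⇒  inside

inside=yes margin=14319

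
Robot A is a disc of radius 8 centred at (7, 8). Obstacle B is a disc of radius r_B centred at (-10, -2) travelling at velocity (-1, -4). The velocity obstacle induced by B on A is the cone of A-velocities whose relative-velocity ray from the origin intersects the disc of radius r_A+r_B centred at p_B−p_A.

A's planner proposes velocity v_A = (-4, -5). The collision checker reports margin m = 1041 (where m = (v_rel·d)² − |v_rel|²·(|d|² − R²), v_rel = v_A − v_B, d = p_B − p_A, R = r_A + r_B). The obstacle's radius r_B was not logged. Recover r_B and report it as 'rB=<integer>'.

m = 1041
d = (-17, -10);  v_rel = (-3, -1),  |v_rel|² = 10
v_rel×d = (-3)·(-10) − (-1)·(-17) = 13
since m = R²·10 − 13²:  R² = (169 + 1041) / 10 = 121
R = √121 = 11  ⇒  r_B = 11 − 8 = 3

rB=3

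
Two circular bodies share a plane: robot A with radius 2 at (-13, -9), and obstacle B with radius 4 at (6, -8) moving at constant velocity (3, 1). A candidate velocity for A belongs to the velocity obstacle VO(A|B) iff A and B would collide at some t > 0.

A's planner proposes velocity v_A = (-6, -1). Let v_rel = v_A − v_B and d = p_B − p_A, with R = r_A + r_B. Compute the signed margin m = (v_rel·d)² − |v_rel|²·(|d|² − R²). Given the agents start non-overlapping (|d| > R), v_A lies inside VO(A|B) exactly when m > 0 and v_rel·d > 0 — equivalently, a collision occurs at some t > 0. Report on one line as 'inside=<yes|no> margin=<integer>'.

d = (19, 1),  |d|² = 362;  R = 2+4 = 6,  c = 362−6² = 326
v_rel = (-9, -2),  |v_rel|² = 85;  v_rel·d = (-9)·(19) + (-2)·(1) = -173
85·t² + 346·t + 326 = 0  ⇒  m = (-173)² − 85·326 = 2219
m = 2219 > 0,  v_rel·d = -173 < 0  ⇒  outside

inside=no margin=2219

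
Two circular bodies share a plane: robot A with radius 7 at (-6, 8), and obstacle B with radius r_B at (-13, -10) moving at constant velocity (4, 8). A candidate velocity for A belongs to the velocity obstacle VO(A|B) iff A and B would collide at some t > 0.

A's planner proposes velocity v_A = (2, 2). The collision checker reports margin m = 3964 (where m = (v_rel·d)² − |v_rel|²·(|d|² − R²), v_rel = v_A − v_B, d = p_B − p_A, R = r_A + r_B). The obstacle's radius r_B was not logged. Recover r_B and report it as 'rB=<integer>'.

m = 3964
d = (-7, -18);  v_rel = (-2, -6),  |v_rel|² = 40
v_rel×d = (-2)·(-18) − (-6)·(-7) = -6
since m = R²·40 − (-6)²:  R² = (36 + 3964) / 40 = 100
R = √100 = 10  ⇒  r_B = 10 − 7 = 3

rB=3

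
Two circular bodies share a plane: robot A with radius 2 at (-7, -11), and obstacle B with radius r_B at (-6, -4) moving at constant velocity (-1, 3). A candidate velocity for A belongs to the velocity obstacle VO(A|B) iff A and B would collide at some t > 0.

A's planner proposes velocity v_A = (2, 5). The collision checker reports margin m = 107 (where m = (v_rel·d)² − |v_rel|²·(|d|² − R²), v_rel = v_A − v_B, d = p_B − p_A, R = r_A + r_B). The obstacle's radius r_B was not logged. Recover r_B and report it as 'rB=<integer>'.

m = 107
d = (1, 7);  v_rel = (3, 2),  |v_rel|² = 13
v_rel×d = (3)·(7) − (2)·(1) = 19
since m = R²·13 − 19²:  R² = (361 + 107) / 13 = 36
R = √36 = 6  ⇒  r_B = 6 − 2 = 4

rB=4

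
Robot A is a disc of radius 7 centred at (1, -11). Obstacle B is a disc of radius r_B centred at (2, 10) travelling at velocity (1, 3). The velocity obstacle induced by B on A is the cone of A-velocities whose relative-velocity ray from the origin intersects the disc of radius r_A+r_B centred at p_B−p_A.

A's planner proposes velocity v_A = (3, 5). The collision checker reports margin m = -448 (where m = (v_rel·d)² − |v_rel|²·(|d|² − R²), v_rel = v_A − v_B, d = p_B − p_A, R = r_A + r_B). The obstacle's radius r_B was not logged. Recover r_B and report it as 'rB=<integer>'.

m = -448
d = (1, 21);  v_rel = (2, 2),  |v_rel|² = 8
v_rel×d = (2)·(21) − (2)·(1) = 40
since m = R²·8 − 40²:  R² = (1600 + -448) / 8 = 144
R = √144 = 12  ⇒  r_B = 12 − 7 = 5

rB=5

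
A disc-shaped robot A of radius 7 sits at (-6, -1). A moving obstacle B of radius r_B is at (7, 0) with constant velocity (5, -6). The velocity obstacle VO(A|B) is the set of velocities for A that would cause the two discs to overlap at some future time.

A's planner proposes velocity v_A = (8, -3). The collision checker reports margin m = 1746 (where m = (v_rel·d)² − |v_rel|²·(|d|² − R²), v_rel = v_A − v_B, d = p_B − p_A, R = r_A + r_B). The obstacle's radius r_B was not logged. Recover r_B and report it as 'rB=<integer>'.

m = 1746
d = (13, 1);  v_rel = (3, 3),  |v_rel|² = 18
v_rel×d = (3)·(1) − (3)·(13) = -36
since m = R²·18 − (-36)²:  R² = (1296 + 1746) / 18 = 169
R = √169 = 13  ⇒  r_B = 13 − 7 = 6

rB=6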